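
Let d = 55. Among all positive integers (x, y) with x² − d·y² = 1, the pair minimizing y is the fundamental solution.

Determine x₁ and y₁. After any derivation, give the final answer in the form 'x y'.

89 12

[7; 2,2,2,14] for √55; ℓ=4 ⇒ convergent index 3
step 0: (7, 1)  from 7·(1,0) + (0,1)
step 1: (15, 2)  from 2·(7,1) + (1,0)
step 2: (37, 5)  from 2·(15,2) + (7,1)
step 3: (89, 12)  from 2·(37,5) + (15,2)
→ (89, 12).  Check: 89²=7921, 55·12²=7920, difference 1.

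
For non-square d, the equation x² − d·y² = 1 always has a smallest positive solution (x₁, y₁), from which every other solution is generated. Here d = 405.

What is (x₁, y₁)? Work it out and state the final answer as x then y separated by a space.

161 8

√405 → a₀=20, period (8,40); ℓ=2 even so k=1
a_0=20:  p_0=20·1+0=20,  q_0=20·0+1=1
a_1=8:  p_1=8·20+1=161,  q_1=8·1+0=8
(x₁, y₁) = (161, 8);  161² − 405·8² = 1 ✓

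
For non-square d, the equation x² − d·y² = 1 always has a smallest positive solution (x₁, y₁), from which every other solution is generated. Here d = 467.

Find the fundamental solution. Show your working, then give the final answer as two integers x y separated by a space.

√467 = [21; 1,1,1,1,3,…,1,1,42, …], period ℓ=14 (even) → k=13
i=0: a=21 ⇒ p=21, q=1
…
i=2: a=1 ⇒ p=43, q=2
…
i=4: a=1 ⇒ p=108, q=5
…
i=6: a=3 ⇒ p=1275, q=59
i=7: a=21 ⇒ p=27164, q=1257
i=8: a=3 ⇒ p=82767, q=3830
i=9: a=3 ⇒ p=275465, q=12747
i=10: a=1 ⇒ p=358232, q=16577
i=11: a=1 ⇒ p=633697, q=29324
i=12: a=1 ⇒ p=991929, q=45901
i=13: a=1 ⇒ p=1625626, q=75225
fundamental: x₁=1625626, y₁=75225  (since 2642659891876 − 467·5658800625 = 1)

1625626 75225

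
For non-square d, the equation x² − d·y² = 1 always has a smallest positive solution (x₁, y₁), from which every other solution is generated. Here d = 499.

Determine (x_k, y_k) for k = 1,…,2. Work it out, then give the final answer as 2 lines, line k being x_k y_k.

4490 201
40320199 1804980

√499 → a₀=22, period (2,1,21,1,2,44); ℓ=6 even so k=5
a_0=22:  p_0=22·1+0=22,  q_0=22·0+1=1
a_1=2:  p_1=2·22+1=45,  q_1=2·1+0=2
a_2=1:  p_2=1·45+22=67,  q_2=1·2+1=3
…
a_4=1:  p_4=1·1452+67=1519,  q_4=1·65+3=68
a_5=2:  p_5=2·1519+1452=4490,  q_5=2·68+65=201
(x₁, y₁) = (4490, 201);  4490² − 499·201² = 1 ✓
n=2: (4490,201)∘(4490,201) = (4490·4490+499·201·201, 4490·201+201·4490) = (40320199,1804980)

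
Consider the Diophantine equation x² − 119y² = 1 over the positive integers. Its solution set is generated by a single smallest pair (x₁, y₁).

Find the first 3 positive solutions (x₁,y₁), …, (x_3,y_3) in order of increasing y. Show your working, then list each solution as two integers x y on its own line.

120 11
28799 2640
6911640 633589

[10; 1,9,1,20] for √119; ℓ=4 ⇒ convergent index 3
step 0: (10, 1)  from 10·(1,0) + (0,1)
step 1: (11, 1)  from 1·(10,1) + (1,0)
step 2: (109, 10)  from 9·(11,1) + (10,1)
step 3: (120, 11)  from 1·(109,10) + (11,1)
→ (120, 11).  Check: 120²=14400, 119·11²=14399, difference 1.
n=2: (120,11)∘(120,11) = (120·120+119·11·11, 120·11+11·120) = (28799,2640)
n=3: (28799,2640)∘(120,11) = (120·28799+119·11·2640, 120·2640+11·28799) = (6911640,633589)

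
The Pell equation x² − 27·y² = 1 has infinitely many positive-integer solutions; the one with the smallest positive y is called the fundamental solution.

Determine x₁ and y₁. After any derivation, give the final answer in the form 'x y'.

[5; 5,10] for √27; ℓ=2 ⇒ convergent index 1
a_0=5:  p_0=5·1+0=5,  q_0=5·0+1=1
a_1=5:  p_1=5·5+1=26,  q_1=5·1+0=5
→ (26, 5).  Check: 26²=676, 27·5²=675, difference 1.

26 5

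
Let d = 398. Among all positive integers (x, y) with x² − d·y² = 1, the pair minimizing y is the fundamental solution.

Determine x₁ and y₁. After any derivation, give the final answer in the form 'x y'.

d=398: √d = [19; 1,18,1,38] (ℓ=4, even), read p_3/q_3
step 0: (19, 1)  from 19·(1,0) + (0,1)
…
step 2: (379, 19)  from 18·(20,1) + (19,1)
step 3: (399, 20)  from 1·(379,19) + (20,1)
fundamental: x₁=399, y₁=20  (since 159201 − 398·400 = 1)

399 20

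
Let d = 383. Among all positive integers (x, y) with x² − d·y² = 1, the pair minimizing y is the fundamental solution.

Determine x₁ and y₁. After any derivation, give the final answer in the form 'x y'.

√383 = [19; 1,1,3,19,3,1,1,38, …], period ℓ=8 (even) → k=7
step 0: (19, 1)  from 19·(1,0) + (0,1)
step 1: (20, 1)  from 1·(19,1) + (1,0)
step 2: (39, 2)  from 1·(20,1) + (19,1)
step 3: (137, 7)  from 3·(39,2) + (20,1)
step 4: (2642, 135)  from 19·(137,7) + (39,2)
…
step 6: (10705, 547)  from 1·(8063,412) + (2642,135)
step 7: (18768, 959)  from 1·(10705,547) + (8063,412)
→ (18768, 959).  Check: 18768²=352237824, 383·959²=352237823, difference 1.

18768 959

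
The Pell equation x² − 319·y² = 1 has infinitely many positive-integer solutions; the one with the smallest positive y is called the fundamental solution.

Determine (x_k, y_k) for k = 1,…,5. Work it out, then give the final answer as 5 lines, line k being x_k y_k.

12901780 722361
332911854336799 18639485405160
8590311008090840302660 480965080021169647239
221660605515932150288251132801 12410611300231033623224965680
5719632734066677605580897309458268900 320237953322189008993822774252173561

√319 → a₀=17, period (1,6,5,1,4,…,6,1,34); ℓ=14 even so k=13
k=0  a_k=17  p_k/q_k = 17/1
k=1  a_k=1  p_k/q_k = 18/1
k=2  a_k=6  p_k/q_k = 125/7
k=3  a_k=5  p_k/q_k = 643/36
…
k=7  a_k=1  p_k/q_k = 15628/875
k=8  a_k=3  p_k/q_k = 58797/3292
…
k=10  a_k=1  p_k/q_k = 309613/17335
…
k=12  a_k=6  p_k/q_k = 11102899/621643
k=13  a_k=1  p_k/q_k = 12901780/722361
fundamental: x₁=12901780, y₁=722361  (since 166455927168400 − 319·521805414321 = 1)
(x_2, y_2) = (12901780·12901780 + 319·722361·722361, 12901780·722361 + 722361·12901780) = (332911854336799, 18639485405160)
(x_3, y_3) = (12901780·332911854336799 + 319·722361·18639485405160, 12901780·18639485405160 + 722361·332911854336799) = (8590311008090840302660, 480965080021169647239)
(x_4, y_4) = (12901780·8590311008090840302660 + 319·722361·480965080021169647239, 12901780·480965080021169647239 + 722361·8590311008090840302660) = (221660605515932150288251132801, 12410611300231033623224965680)
(x_5, y_5) = (12901780·221660605515932150288251132801 + 319·722361·12410611300231033623224965680, 12901780·12410611300231033623224965680 + 722361·221660605515932150288251132801) = (5719632734066677605580897309458268900, 320237953322189008993822774252173561)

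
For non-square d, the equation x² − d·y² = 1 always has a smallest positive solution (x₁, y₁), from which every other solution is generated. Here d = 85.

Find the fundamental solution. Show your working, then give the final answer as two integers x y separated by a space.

[9; 4,1,1,4,18] for √85; ℓ=5 ⇒ convergent index 9
k=0  a_k=9  p_k/q_k = 9/1
k=1  a_k=4  p_k/q_k = 37/4
…
k=3  a_k=1  p_k/q_k = 83/9
…
k=6  a_k=4  p_k/q_k = 27926/3029
…
k=8  a_k=1  p_k/q_k = 62739/6805
k=9  a_k=4  p_k/q_k = 285769/30996
fundamental: x₁=285769, y₁=30996  (since 81663921361 − 85·960752016 = 1)

285769 30996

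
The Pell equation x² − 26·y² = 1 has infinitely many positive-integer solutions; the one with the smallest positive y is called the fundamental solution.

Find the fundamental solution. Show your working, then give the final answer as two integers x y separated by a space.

d=26: √d = [5; 10] (ℓ=1, odd), read p_1/q_1
a_0=5:  p_0=5·1+0=5,  q_0=5·0+1=1
a_1=10:  p_1=10·5+1=51,  q_1=10·1+0=10
→ (51, 10).  Check: 51²=2601, 26·10²=2600, difference 1.

51 10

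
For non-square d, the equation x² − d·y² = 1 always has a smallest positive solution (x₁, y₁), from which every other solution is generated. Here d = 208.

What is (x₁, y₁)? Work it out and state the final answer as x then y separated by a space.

√208 = [14; 2,2,1,2,2,28, …], period ℓ=6 (even) → k=5
k=0  a_k=14  p_k/q_k = 14/1
k=1  a_k=2  p_k/q_k = 29/2
…
k=3  a_k=1  p_k/q_k = 101/7
k=4  a_k=2  p_k/q_k = 274/19
k=5  a_k=2  p_k/q_k = 649/45
fundamental: x₁=649, y₁=45  (since 421201 − 208·2025 = 1)

649 45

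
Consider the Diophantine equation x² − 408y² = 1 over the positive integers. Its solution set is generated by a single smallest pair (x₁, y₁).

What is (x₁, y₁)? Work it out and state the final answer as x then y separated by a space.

101 5

√408 → a₀=20, period (5,40); ℓ=2 even so k=1
a_0=20:  p_0=20·1+0=20,  q_0=20·0+1=1
a_1=5:  p_1=5·20+1=101,  q_1=5·1+0=5
fundamental: x₁=101, y₁=5  (since 10201 − 408·25 = 1)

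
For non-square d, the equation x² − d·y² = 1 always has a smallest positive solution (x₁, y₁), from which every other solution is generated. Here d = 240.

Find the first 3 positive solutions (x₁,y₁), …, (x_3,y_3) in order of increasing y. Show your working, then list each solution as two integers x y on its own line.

31 2
1921 124
119071 7686

[15; 2,30] for √240; ℓ=2 ⇒ convergent index 1
a_0=15:  p_0=15·1+0=15,  q_0=15·0+1=1
a_1=2:  p_1=2·15+1=31,  q_1=2·1+0=2
(x₁, y₁) = (31, 2);  31² − 240·2² = 1 ✓
k=2:  x_2 = 31·31+240·2·2 = 1921,  y_2 = 31·2+2·31 = 124
k=3:  x_3 = 31·1921+240·2·124 = 119071,  y_3 = 31·124+2·1921 = 7686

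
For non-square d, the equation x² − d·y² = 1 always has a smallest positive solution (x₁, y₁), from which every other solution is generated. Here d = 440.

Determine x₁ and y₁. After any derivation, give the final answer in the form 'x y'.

21 1

d=440: √d = [20; 1,40] (ℓ=2, even), read p_1/q_1
i=0: a=20 ⇒ p=20, q=1
i=1: a=1 ⇒ p=21, q=1
(x₁, y₁) = (21, 1);  21² − 440·1² = 1 ✓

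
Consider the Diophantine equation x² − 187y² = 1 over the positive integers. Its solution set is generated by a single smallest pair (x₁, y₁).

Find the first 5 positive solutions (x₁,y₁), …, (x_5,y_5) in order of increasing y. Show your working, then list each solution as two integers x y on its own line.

√187 → a₀=13, period (1,2,13,2,1,26); ℓ=6 even so k=5
i=0: a=13 ⇒ p=13, q=1
…
i=2: a=2 ⇒ p=41, q=3
i=3: a=13 ⇒ p=547, q=40
i=4: a=2 ⇒ p=1135, q=83
i=5: a=1 ⇒ p=1682, q=123
→ (1682, 123).  Check: 1682²=2829124, 187·123²=2829123, difference 1.
n=2: (1682,123)∘(1682,123) = (1682·1682+187·123·123, 1682·123+123·1682) = (5658247,413772)
n=3: (5658247,413772)∘(1682,123) = (1682·5658247+187·123·413772, 1682·413772+123·5658247) = (19034341226,1391928885)
n=4: (19034341226,1391928885)∘(1682,123) = (1682·19034341226+187·123·1391928885, 1682·1391928885+123·19034341226) = (64031518226017,4682448355368)
n=5: (64031518226017,4682448355368)∘(1682,123) = (1682·64031518226017+187·123·4682448355368, 1682·4682448355368+123·64031518226017) = (215402008277979962,15751754875529067)

1682 123
5658247 413772
19034341226 1391928885
64031518226017 4682448355368
215402008277979962 15751754875529067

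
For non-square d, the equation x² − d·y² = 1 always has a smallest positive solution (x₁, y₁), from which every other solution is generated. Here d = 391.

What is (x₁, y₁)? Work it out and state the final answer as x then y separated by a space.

7338680 371133

√391 → a₀=19, period (1,3,2,2,1,…,3,1,38); ℓ=16 even so k=15
a_0=19:  p_0=19·1+0=19,  q_0=19·0+1=1
…
a_8=19:  p_8=19·2709+1048=52519,  q_8=19·137+53=2656
a_9=2:  p_9=2·52519+2709=107747,  q_9=2·2656+137=5449
a_10=1:  p_10=1·107747+52519=160266,  q_10=1·5449+2656=8105
…
a_14=3:  p_14=3·1660597+696292=5678083,  q_14=3·83980+35213=287153
a_15=1:  p_15=1·5678083+1660597=7338680,  q_15=1·287153+83980=371133
(x₁, y₁) = (7338680, 371133);  7338680² − 391·371133² = 1 ✓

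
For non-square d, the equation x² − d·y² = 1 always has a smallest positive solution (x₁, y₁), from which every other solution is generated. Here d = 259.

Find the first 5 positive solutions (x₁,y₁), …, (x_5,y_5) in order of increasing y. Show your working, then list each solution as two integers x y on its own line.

847225 52644
1435580401249 89202625800
2432519210895520825 151149389286757356
4121782176900479681520001 256115082676856799248400
6984153809646585277140670173625 433974201841648854097164622644

d=259: √d = [16; 10,1,2,3,4,3,2,1,10,32] (ℓ=10, even), read p_9/q_9
i=0: a=16 ⇒ p=16, q=1
…
i=4: a=3 ⇒ p=1722, q=107
…
i=6: a=3 ⇒ p=23931, q=1487
…
i=8: a=1 ⇒ p=79196, q=4921
i=9: a=10 ⇒ p=847225, q=52644
→ (847225, 52644).  Check: 847225²=717790200625, 259·52644²=717790200624, difference 1.
n=2: (847225,52644)∘(847225,52644) = (847225·847225+259·52644·52644, 847225·52644+52644·847225) = (1435580401249,89202625800)
n=3: (1435580401249,89202625800)∘(847225,52644) = (847225·1435580401249+259·52644·89202625800, 847225·89202625800+52644·1435580401249) = (2432519210895520825,151149389286757356)
n=4: (2432519210895520825,151149389286757356)∘(847225,52644) = (847225·2432519210895520825+259·52644·151149389286757356, 847225·151149389286757356+52644·2432519210895520825) = (4121782176900479681520001,256115082676856799248400)
n=5: (4121782176900479681520001,256115082676856799248400)∘(847225,52644) = (847225·4121782176900479681520001+259·52644·256115082676856799248400, 847225·256115082676856799248400+52644·4121782176900479681520001) = (6984153809646585277140670173625,433974201841648854097164622644)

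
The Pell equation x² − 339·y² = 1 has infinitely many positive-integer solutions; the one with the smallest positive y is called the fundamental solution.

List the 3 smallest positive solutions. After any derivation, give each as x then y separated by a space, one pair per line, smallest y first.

√339 → a₀=18, period (2,2,2,1,17,1,2,2,2,36); ℓ=10 even so k=9
k=0  a_k=18  p_k/q_k = 18/1
…
k=7  a_k=2  p_k/q_k = 17252/937
k=8  a_k=2  p_k/q_k = 40359/2192
k=9  a_k=2  p_k/q_k = 97970/5321
→ (97970, 5321).  Check: 97970²=9598120900, 339·5321²=9598120899, difference 1.
k=2:  x_2 = 97970·97970+339·5321·5321 = 19196241799,  y_2 = 97970·5321+5321·97970 = 1042596740
k=3:  x_3 = 97970·19196241799+339·5321·1042596740 = 3761311617998090,  y_3 = 97970·1042596740+5321·19196241799 = 204286405230279

97970 5321
19196241799 1042596740
3761311617998090 204286405230279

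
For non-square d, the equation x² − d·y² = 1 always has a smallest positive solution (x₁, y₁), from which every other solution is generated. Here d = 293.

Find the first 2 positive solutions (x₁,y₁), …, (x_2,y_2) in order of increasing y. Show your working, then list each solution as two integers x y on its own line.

√293 = [17; 8,1,1,8,34, …], period ℓ=5 (odd) → k=9
step 0: (17, 1)  from 17·(1,0) + (0,1)
…
step 6: (679914, 39721)  from 8·(84679,4947) + (2482,145)
…
step 8: (1444507, 84389)  from 1·(764593,44668) + (679914,39721)
step 9: (12320649, 719780)  from 8·(1444507,84389) + (764593,44668)
→ (12320649, 719780).  Check: 12320649²=151798391781201, 293·719780²=151798391781200, difference 1.
(x_2, y_2) = (12320649·12320649 + 293·719780·719780, 12320649·719780 + 719780·12320649) = (303596783562401, 17736313474440)

12320649 719780
303596783562401 17736313474440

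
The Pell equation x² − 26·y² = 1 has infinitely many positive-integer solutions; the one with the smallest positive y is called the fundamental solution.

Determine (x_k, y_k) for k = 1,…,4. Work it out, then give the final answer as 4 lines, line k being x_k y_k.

d=26: √d = [5; 10] (ℓ=1, odd), read p_1/q_1
step 0: (5, 1)  from 5·(1,0) + (0,1)
step 1: (51, 10)  from 10·(5,1) + (1,0)
→ (51, 10).  Check: 51²=2601, 26·10²=2600, difference 1.
n=2: (51,10)∘(51,10) = (51·51+26·10·10, 51·10+10·51) = (5201,1020)
n=3: (5201,1020)∘(51,10) = (51·5201+26·10·1020, 51·1020+10·5201) = (530451,104030)
n=4: (530451,104030)∘(51,10) = (51·530451+26·10·104030, 51·104030+10·530451) = (54100801,10610040)

51 10
5201 1020
530451 104030
54100801 10610040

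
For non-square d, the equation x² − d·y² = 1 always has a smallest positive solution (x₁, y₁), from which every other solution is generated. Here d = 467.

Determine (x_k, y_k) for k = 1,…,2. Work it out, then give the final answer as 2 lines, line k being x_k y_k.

1625626 75225
5285319783751 244575431700

√467 = [21; 1,1,1,1,3,…,1,1,42, …], period ℓ=14 (even) → k=13
step 0: (21, 1)  from 21·(1,0) + (0,1)
step 1: (22, 1)  from 1·(21,1) + (1,0)
step 2: (43, 2)  from 1·(22,1) + (21,1)
step 3: (65, 3)  from 1·(43,2) + (22,1)
step 4: (108, 5)  from 1·(65,3) + (43,2)
step 5: (389, 18)  from 3·(108,5) + (65,3)
step 6: (1275, 59)  from 3·(389,18) + (108,5)
…
step 8: (82767, 3830)  from 3·(27164,1257) + (1275,59)
step 9: (275465, 12747)  from 3·(82767,3830) + (27164,1257)
step 10: (358232, 16577)  from 1·(275465,12747) + (82767,3830)
…
step 12: (991929, 45901)  from 1·(633697,29324) + (358232,16577)
step 13: (1625626, 75225)  from 1·(991929,45901) + (633697,29324)
fundamental: x₁=1625626, y₁=75225  (since 2642659891876 − 467·5658800625 = 1)
k=2:  x_2 = 1625626·1625626+467·75225·75225 = 5285319783751,  y_2 = 1625626·75225+75225·1625626 = 244575431700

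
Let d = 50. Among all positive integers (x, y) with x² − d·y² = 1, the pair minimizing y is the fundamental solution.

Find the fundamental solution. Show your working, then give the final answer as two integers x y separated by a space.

99 14

√50 = [7; 14, …], period ℓ=1 (odd) → k=1
i=0: a=7 ⇒ p=7, q=1
i=1: a=14 ⇒ p=99, q=14
fundamental: x₁=99, y₁=14  (since 9801 − 50·196 = 1)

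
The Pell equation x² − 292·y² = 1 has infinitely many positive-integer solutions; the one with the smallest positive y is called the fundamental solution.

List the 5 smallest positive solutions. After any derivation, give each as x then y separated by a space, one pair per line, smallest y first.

2281249 133500
10408194000001 609093483000
47487364308614281249 2778987798000400500
216661004683313632776000001 12679126270400622186966000
988515400545561595548925838281249 57848488250447518938990000667500

[17; 11,2,1,3,8,3,1,2,11,34] for √292; ℓ=10 ⇒ convergent index 9
a_0=17:  p_0=17·1+0=17,  q_0=17·0+1=1
a_1=11:  p_1=11·17+1=188,  q_1=11·1+0=11
…
a_3=1:  p_3=1·393+188=581,  q_3=1·23+11=34
…
a_5=8:  p_5=8·2136+581=17669,  q_5=8·125+34=1034
a_6=3:  p_6=3·17669+2136=55143,  q_6=3·1034+125=3227
a_7=1:  p_7=1·55143+17669=72812,  q_7=1·3227+1034=4261
a_8=2:  p_8=2·72812+55143=200767,  q_8=2·4261+3227=11749
a_9=11:  p_9=11·200767+72812=2281249,  q_9=11·11749+4261=133500
(x₁, y₁) = (2281249, 133500);  2281249² − 292·133500² = 1 ✓
(x_2, y_2) = (2281249·2281249 + 292·133500·133500, 2281249·133500 + 133500·2281249) = (10408194000001, 609093483000)
(x_3, y_3) = (2281249·10408194000001 + 292·133500·609093483000, 2281249·609093483000 + 133500·10408194000001) = (47487364308614281249, 2778987798000400500)
(x_4, y_4) = (2281249·47487364308614281249 + 292·133500·2778987798000400500, 2281249·2778987798000400500 + 133500·47487364308614281249) = (216661004683313632776000001, 12679126270400622186966000)
(x_5, y_5) = (2281249·216661004683313632776000001 + 292·133500·12679126270400622186966000, 2281249·12679126270400622186966000 + 133500·216661004683313632776000001) = (988515400545561595548925838281249, 57848488250447518938990000667500)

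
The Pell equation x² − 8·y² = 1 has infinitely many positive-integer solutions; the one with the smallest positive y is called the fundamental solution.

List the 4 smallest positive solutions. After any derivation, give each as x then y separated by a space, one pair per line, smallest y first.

√8 = [2; 1,4, …], period ℓ=2 (even) → k=1
step 0: (2, 1)  from 2·(1,0) + (0,1)
step 1: (3, 1)  from 1·(2,1) + (1,0)
(x₁, y₁) = (3, 1);  3² − 8·1² = 1 ✓
(x_2, y_2) = (3·3 + 8·1·1, 3·1 + 1·3) = (17, 6)
(x_3, y_3) = (3·17 + 8·1·6, 3·6 + 1·17) = (99, 35)
(x_4, y_4) = (3·99 + 8·1·35, 3·35 + 1·99) = (577, 204)

3 1
17 6
99 35
577 204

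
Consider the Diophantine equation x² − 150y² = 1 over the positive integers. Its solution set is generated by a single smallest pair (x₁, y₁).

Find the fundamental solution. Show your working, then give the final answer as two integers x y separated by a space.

[12; 4,24] for √150; ℓ=2 ⇒ convergent index 1
step 0: (12, 1)  from 12·(1,0) + (0,1)
step 1: (49, 4)  from 4·(12,1) + (1,0)
→ (49, 4).  Check: 49²=2401, 150·4²=2400, difference 1.

49 4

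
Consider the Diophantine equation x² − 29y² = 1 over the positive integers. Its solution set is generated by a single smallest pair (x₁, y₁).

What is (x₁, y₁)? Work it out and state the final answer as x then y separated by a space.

√29 → a₀=5, period (2,1,1,2,10); ℓ=5 odd so k=9
a_0=5:  p_0=5·1+0=5,  q_0=5·0+1=1
a_1=2:  p_1=2·5+1=11,  q_1=2·1+0=2
a_2=1:  p_2=1·11+5=16,  q_2=1·2+1=3
…
a_4=2:  p_4=2·27+16=70,  q_4=2·5+3=13
a_5=10:  p_5=10·70+27=727,  q_5=10·13+5=135
…
a_7=1:  p_7=1·1524+727=2251,  q_7=1·283+135=418
a_8=1:  p_8=1·2251+1524=3775,  q_8=1·418+283=701
a_9=2:  p_9=2·3775+2251=9801,  q_9=2·701+418=1820
fundamental: x₁=9801, y₁=1820  (since 96059601 − 29·3312400 = 1)

9801 1820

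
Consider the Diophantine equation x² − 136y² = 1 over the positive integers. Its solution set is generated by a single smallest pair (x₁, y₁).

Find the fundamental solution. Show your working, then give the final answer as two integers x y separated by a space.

35 3

√136 → a₀=11, period (1,1,1,22); ℓ=4 even so k=3
step 0: (11, 1)  from 11·(1,0) + (0,1)
step 1: (12, 1)  from 1·(11,1) + (1,0)
step 2: (23, 2)  from 1·(12,1) + (11,1)
step 3: (35, 3)  from 1·(23,2) + (12,1)
→ (35, 3).  Check: 35²=1225, 136·3²=1224, difference 1.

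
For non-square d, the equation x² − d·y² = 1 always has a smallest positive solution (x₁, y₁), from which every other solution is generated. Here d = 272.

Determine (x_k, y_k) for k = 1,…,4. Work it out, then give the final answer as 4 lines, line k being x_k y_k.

[16; 2,32] for √272; ℓ=2 ⇒ convergent index 1
i=0: a=16 ⇒ p=16, q=1
i=1: a=2 ⇒ p=33, q=2
fundamental: x₁=33, y₁=2  (since 1089 − 272·4 = 1)
(x_2, y_2) = (33·33 + 272·2·2, 33·2 + 2·33) = (2177, 132)
(x_3, y_3) = (33·2177 + 272·2·132, 33·132 + 2·2177) = (143649, 8710)
(x_4, y_4) = (33·143649 + 272·2·8710, 33·8710 + 2·143649) = (9478657, 574728)

33 2
2177 132
143649 8710
9478657 574728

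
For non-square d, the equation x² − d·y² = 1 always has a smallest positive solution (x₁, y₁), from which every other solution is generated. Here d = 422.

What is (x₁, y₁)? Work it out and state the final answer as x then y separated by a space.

[20; 1,1,5,2,1,…,1,1,40] for √422; ℓ=14 ⇒ convergent index 13
k=0  a_k=20  p_k/q_k = 20/1
k=1  a_k=1  p_k/q_k = 21/1
k=2  a_k=1  p_k/q_k = 41/2
…
k=6  a_k=3  p_k/q_k = 2650/129
…
k=10  a_k=2  p_k/q_k = 598859/29152
…
k=12  a_k=1  p_k/q_k = 3810680/185501
k=13  a_k=1  p_k/q_k = 7022501/341850
(x₁, y₁) = (7022501, 341850);  7022501² − 422·341850² = 1 ✓

7022501 341850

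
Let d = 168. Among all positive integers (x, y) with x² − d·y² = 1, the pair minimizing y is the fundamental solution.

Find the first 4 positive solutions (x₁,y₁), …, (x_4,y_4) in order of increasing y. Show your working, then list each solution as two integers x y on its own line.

13 1
337 26
8749 675
227137 17524

√168 → a₀=12, period (1,24); ℓ=2 even so k=1
step 0: (12, 1)  from 12·(1,0) + (0,1)
step 1: (13, 1)  from 1·(12,1) + (1,0)
→ (13, 1).  Check: 13²=169, 168·1²=168, difference 1.
(x_2, y_2) = (13·13 + 168·1·1, 13·1 + 1·13) = (337, 26)
(x_3, y_3) = (13·337 + 168·1·26, 13·26 + 1·337) = (8749, 675)
(x_4, y_4) = (13·8749 + 168·1·675, 13·675 + 1·8749) = (227137, 17524)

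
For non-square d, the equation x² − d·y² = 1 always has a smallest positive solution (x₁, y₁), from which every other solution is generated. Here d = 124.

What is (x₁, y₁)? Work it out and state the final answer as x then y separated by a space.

[11; 7,2,1,1,1,…,2,7,22] for √124; ℓ=16 ⇒ convergent index 15
i=0: a=11 ⇒ p=11, q=1
…
i=2: a=2 ⇒ p=167, q=15
…
i=4: a=1 ⇒ p=412, q=37
i=5: a=1 ⇒ p=657, q=59
…
i=10: a=3 ⇒ p=67292, q=6043
…
i=14: a=2 ⇒ p=626251, q=56239
i=15: a=7 ⇒ p=4620799, q=414960
→ (4620799, 414960).  Check: 4620799²=21351783398401, 124·414960²=21351783398400, difference 1.

4620799 414960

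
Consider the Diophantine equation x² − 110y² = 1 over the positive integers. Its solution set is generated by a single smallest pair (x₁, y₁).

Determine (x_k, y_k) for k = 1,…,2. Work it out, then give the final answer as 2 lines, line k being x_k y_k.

21 2
881 84

[10; 2,20] for √110; ℓ=2 ⇒ convergent index 1
a_0=10:  p_0=10·1+0=10,  q_0=10·0+1=1
a_1=2:  p_1=2·10+1=21,  q_1=2·1+0=2
fundamental: x₁=21, y₁=2  (since 441 − 110·4 = 1)
k=2:  x_2 = 21·21+110·2·2 = 881,  y_2 = 21·2+2·21 = 84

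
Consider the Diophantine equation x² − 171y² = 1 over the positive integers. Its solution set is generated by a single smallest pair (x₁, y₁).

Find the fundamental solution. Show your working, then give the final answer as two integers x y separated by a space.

d=171: √d = [13; 13,26] (ℓ=2, even), read p_1/q_1
i=0: a=13 ⇒ p=13, q=1
i=1: a=13 ⇒ p=170, q=13
fundamental: x₁=170, y₁=13  (since 28900 − 171·169 = 1)

170 13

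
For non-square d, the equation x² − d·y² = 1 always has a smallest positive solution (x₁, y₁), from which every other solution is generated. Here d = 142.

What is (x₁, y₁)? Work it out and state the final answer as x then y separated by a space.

[11; 1,10,1,22] for √142; ℓ=4 ⇒ convergent index 3
a_0=11:  p_0=11·1+0=11,  q_0=11·0+1=1
a_1=1:  p_1=1·11+1=12,  q_1=1·1+0=1
a_2=10:  p_2=10·12+11=131,  q_2=10·1+1=11
a_3=1:  p_3=1·131+12=143,  q_3=1·11+1=12
→ (143, 12).  Check: 143²=20449, 142·12²=20448, difference 1.

143 12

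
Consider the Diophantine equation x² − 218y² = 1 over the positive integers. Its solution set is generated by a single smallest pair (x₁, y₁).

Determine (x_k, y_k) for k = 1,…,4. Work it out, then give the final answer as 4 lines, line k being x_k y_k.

d=218: √d = [14; 1,3,3,1,28] (ℓ=5, odd), read p_9/q_9
i=0: a=14 ⇒ p=14, q=1
i=1: a=1 ⇒ p=15, q=1
…
i=4: a=1 ⇒ p=251, q=17
…
i=7: a=3 ⇒ p=29633, q=2007
i=8: a=3 ⇒ p=96370, q=6527
i=9: a=1 ⇒ p=126003, q=8534
(x₁, y₁) = (126003, 8534);  126003² − 218·8534² = 1 ✓
(126003+8534√218)^2 = 31753512017 + 2150619204√218
(126003+8534√218)^3 = 8002075549230099 + 541968943114690√218
(126003+8534√218)^4 = 2016571050827526816577 + 136579425476409948936√218

126003 8534
31753512017 2150619204
8002075549230099 541968943114690
2016571050827526816577 136579425476409948936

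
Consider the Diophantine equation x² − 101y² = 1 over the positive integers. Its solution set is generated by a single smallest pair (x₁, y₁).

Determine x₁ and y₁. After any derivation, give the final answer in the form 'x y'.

201 20

√101 = [10; 20, …], period ℓ=1 (odd) → k=1
i=0: a=10 ⇒ p=10, q=1
i=1: a=20 ⇒ p=201, q=20
fundamental: x₁=201, y₁=20  (since 40401 − 101·400 = 1)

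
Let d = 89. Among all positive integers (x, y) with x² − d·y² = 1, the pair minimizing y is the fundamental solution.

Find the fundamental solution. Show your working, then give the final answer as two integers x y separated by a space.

[9; 2,3,3,2,18] for √89; ℓ=5 ⇒ convergent index 9
i=0: a=9 ⇒ p=9, q=1
…
i=8: a=3 ⇒ p=216991, q=23001
i=9: a=2 ⇒ p=500001, q=53000
(x₁, y₁) = (500001, 53000);  500001² − 89·53000² = 1 ✓

500001 53000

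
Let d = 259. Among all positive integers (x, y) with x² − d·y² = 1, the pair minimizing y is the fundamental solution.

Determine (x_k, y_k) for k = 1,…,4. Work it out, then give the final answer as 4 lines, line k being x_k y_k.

[16; 10,1,2,3,4,3,2,1,10,32] for √259; ℓ=10 ⇒ convergent index 9
k=0  a_k=16  p_k/q_k = 16/1
…
k=6  a_k=3  p_k/q_k = 23931/1487
…
k=8  a_k=1  p_k/q_k = 79196/4921
k=9  a_k=10  p_k/q_k = 847225/52644
→ (847225, 52644).  Check: 847225²=717790200625, 259·52644²=717790200624, difference 1.
(847225+52644√259)^2 = 1435580401249 + 89202625800√259
(847225+52644√259)^3 = 2432519210895520825 + 151149389286757356√259
(847225+52644√259)^4 = 4121782176900479681520001 + 256115082676856799248400√259

847225 52644
1435580401249 89202625800
2432519210895520825 151149389286757356
4121782176900479681520001 256115082676856799248400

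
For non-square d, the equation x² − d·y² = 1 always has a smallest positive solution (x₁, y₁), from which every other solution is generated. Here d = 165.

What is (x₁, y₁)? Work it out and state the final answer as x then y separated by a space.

1079 84

d=165: √d = [12; 1,5,2,5,1,24] (ℓ=6, even), read p_5/q_5
a_0=12:  p_0=12·1+0=12,  q_0=12·0+1=1
…
a_3=2:  p_3=2·77+13=167,  q_3=2·6+1=13
a_4=5:  p_4=5·167+77=912,  q_4=5·13+6=71
a_5=1:  p_5=1·912+167=1079,  q_5=1·71+13=84
(x₁, y₁) = (1079, 84);  1079² − 165·84² = 1 ✓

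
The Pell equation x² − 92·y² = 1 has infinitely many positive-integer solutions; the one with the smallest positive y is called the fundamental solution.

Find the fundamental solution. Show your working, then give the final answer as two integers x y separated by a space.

d=92: √d = [9; 1,1,2,4,2,1,1,18] (ℓ=8, even), read p_7/q_7
i=0: a=9 ⇒ p=9, q=1
…
i=3: a=2 ⇒ p=48, q=5
i=4: a=4 ⇒ p=211, q=22
i=5: a=2 ⇒ p=470, q=49
i=6: a=1 ⇒ p=681, q=71
i=7: a=1 ⇒ p=1151, q=120
→ (1151, 120).  Check: 1151²=1324801, 92·120²=1324800, difference 1.

1151 120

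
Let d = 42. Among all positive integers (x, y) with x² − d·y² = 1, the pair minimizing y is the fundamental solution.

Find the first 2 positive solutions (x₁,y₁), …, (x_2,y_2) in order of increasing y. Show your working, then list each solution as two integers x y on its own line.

d=42: √d = [6; 2,12] (ℓ=2, even), read p_1/q_1
step 0: (6, 1)  from 6·(1,0) + (0,1)
step 1: (13, 2)  from 2·(6,1) + (1,0)
→ (13, 2).  Check: 13²=169, 42·2²=168, difference 1.
(x_2, y_2) = (13·13 + 42·2·2, 13·2 + 2·13) = (337, 52)

13 2
337 52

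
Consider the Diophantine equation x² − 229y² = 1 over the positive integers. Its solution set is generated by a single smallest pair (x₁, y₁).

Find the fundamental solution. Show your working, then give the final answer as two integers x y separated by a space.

√229 → a₀=15, period (7,1,1,7,30); ℓ=5 odd so k=9
step 0: (15, 1)  from 15·(1,0) + (0,1)
…
step 3: (227, 15)  from 1·(121,8) + (106,7)
step 4: (1710, 113)  from 7·(227,15) + (121,8)
…
step 7: (413926, 27353)  from 1·(362399,23948) + (51527,3405)
step 8: (776325, 51301)  from 1·(413926,27353) + (362399,23948)
step 9: (5848201, 386460)  from 7·(776325,51301) + (413926,27353)
→ (5848201, 386460).  Check: 5848201²=34201454936401, 229·386460²=34201454936400, difference 1.

5848201 386460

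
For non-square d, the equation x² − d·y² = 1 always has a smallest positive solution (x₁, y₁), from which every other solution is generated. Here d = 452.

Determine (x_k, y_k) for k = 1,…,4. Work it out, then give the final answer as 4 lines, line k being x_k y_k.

1204353 56648
2900932297217 136448377488
6987493029899166849 328664025545553880
16830816386073401651890177 791655010315592455701792

d=452: √d = [21; 3,1,5,3,10,3,5,1,3,42] (ℓ=10, even), read p_9/q_9
i=0: a=21 ⇒ p=21, q=1
…
i=2: a=1 ⇒ p=85, q=4
…
i=6: a=3 ⇒ p=49579, q=2332
…
i=8: a=1 ⇒ p=313483, q=14745
i=9: a=3 ⇒ p=1204353, q=56648
→ (1204353, 56648).  Check: 1204353²=1450466148609, 452·56648²=1450466148608, difference 1.
n=2: (1204353,56648)∘(1204353,56648) = (1204353·1204353+452·56648·56648, 1204353·56648+56648·1204353) = (2900932297217,136448377488)
n=3: (2900932297217,136448377488)∘(1204353,56648) = (1204353·2900932297217+452·56648·136448377488, 1204353·136448377488+56648·2900932297217) = (6987493029899166849,328664025545553880)
n=4: (6987493029899166849,328664025545553880)∘(1204353,56648) = (1204353·6987493029899166849+452·56648·328664025545553880, 1204353·328664025545553880+56648·6987493029899166849) = (16830816386073401651890177,791655010315592455701792)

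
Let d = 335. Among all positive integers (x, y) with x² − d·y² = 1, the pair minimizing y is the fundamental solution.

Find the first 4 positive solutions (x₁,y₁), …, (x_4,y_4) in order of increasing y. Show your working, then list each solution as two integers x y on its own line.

604 33
729631 39864
881393644 48155679
1064722792321 58172020368

√335 → a₀=18, period (3,3,3,36); ℓ=4 even so k=3
step 0: (18, 1)  from 18·(1,0) + (0,1)
step 1: (55, 3)  from 3·(18,1) + (1,0)
step 2: (183, 10)  from 3·(55,3) + (18,1)
step 3: (604, 33)  from 3·(183,10) + (55,3)
→ (604, 33).  Check: 604²=364816, 335·33²=364815, difference 1.
(x_2, y_2) = (604·604 + 335·33·33, 604·33 + 33·604) = (729631, 39864)
(x_3, y_3) = (604·729631 + 335·33·39864, 604·39864 + 33·729631) = (881393644, 48155679)
(x_4, y_4) = (604·881393644 + 335·33·48155679, 604·48155679 + 33·881393644) = (1064722792321, 58172020368)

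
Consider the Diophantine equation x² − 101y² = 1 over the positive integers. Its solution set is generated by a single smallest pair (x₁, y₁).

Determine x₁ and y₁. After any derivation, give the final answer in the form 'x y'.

201 20

√101 = [10; 20, …], period ℓ=1 (odd) → k=1
a_0=10:  p_0=10·1+0=10,  q_0=10·0+1=1
a_1=20:  p_1=20·10+1=201,  q_1=20·1+0=20
(x₁, y₁) = (201, 20);  201² − 101·20² = 1 ✓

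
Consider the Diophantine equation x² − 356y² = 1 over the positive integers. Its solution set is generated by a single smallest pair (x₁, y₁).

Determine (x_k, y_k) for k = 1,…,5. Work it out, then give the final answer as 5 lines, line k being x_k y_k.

√356 → a₀=18, period (1,6,1,1,2,…,6,1,36); ℓ=14 even so k=13
a_0=18:  p_0=18·1+0=18,  q_0=18·0+1=1
a_1=1:  p_1=1·18+1=19,  q_1=1·1+0=1
…
a_3=1:  p_3=1·132+19=151,  q_3=1·7+1=8
a_4=1:  p_4=1·151+132=283,  q_4=1·8+7=15
a_5=2:  p_5=2·283+151=717,  q_5=2·15+8=38
a_6=1:  p_6=1·717+283=1000,  q_6=1·38+15=53
…
a_8=1:  p_8=1·8717+1000=9717,  q_8=1·462+53=515
…
a_10=1:  p_10=1·28151+9717=37868,  q_10=1·1492+515=2007
a_11=1:  p_11=1·37868+28151=66019,  q_11=1·2007+1492=3499
a_12=6:  p_12=6·66019+37868=433982,  q_12=6·3499+2007=23001
a_13=1:  p_13=1·433982+66019=500001,  q_13=1·23001+3499=26500
fundamental: x₁=500001, y₁=26500  (since 250001000001 − 356·702250000 = 1)
(x_2, y_2) = (500001·500001 + 356·26500·26500, 500001·26500 + 26500·500001) = (500002000001, 26500053000)
(x_3, y_3) = (500001·500002000001 + 356·26500·26500053000, 500001·26500053000 + 26500·500002000001) = (500003000004500001, 26500106000079500)
(x_4, y_4) = (500001·500003000004500001 + 356·26500·26500106000079500, 500001·26500106000079500 + 26500·500003000004500001) = (500004000010000008000001, 26500159000265000106000)
(x_5, y_5) = (500001·500004000010000008000001 + 356·26500·26500159000265000106000, 500001·26500159000265000106000 + 26500·500004000010000008000001) = (500005000017500025000012500001, 26500212000556500530000132500)

500001 26500
500002000001 26500053000
500003000004500001 26500106000079500
500004000010000008000001 26500159000265000106000
500005000017500025000012500001 26500212000556500530000132500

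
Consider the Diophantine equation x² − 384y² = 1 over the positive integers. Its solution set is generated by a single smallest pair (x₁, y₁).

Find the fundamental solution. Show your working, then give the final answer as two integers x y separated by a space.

√384 = [19; 1,1,2,9,2,1,1,38, …], period ℓ=8 (even) → k=7
a_0=19:  p_0=19·1+0=19,  q_0=19·0+1=1
…
a_2=1:  p_2=1·20+19=39,  q_2=1·1+1=2
a_3=2:  p_3=2·39+20=98,  q_3=2·2+1=5
…
a_6=1:  p_6=1·1940+921=2861,  q_6=1·99+47=146
a_7=1:  p_7=1·2861+1940=4801,  q_7=1·146+99=245
→ (4801, 245).  Check: 4801²=23049601, 384·245²=23049600, difference 1.

4801 245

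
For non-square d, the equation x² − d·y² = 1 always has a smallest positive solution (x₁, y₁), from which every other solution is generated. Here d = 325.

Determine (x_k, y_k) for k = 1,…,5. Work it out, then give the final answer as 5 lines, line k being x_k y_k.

d=325: √d = [18; 36] (ℓ=1, odd), read p_1/q_1
step 0: (18, 1)  from 18·(1,0) + (0,1)
step 1: (649, 36)  from 36·(18,1) + (1,0)
(x₁, y₁) = (649, 36);  649² − 325·36² = 1 ✓
(649+36√325)^2 = 842401 + 46728√325
(649+36√325)^3 = 1093435849 + 60652908√325
(649+36√325)^4 = 1419278889601 + 78727427856√325
(649+36√325)^5 = 1842222905266249 + 102188140704180√325

649 36
842401 46728
1093435849 60652908
1419278889601 78727427856
1842222905266249 102188140704180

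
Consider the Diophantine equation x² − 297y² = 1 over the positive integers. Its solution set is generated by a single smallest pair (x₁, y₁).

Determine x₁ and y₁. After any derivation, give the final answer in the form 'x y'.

48599 2820

d=297: √d = [17; 4,3,1,1,2,1,1,3,4,34] (ℓ=10, even), read p_9/q_9
step 0: (17, 1)  from 17·(1,0) + (0,1)
…
step 7: (3171, 184)  from 1·(1844,107) + (1327,77)
step 8: (11357, 659)  from 3·(3171,184) + (1844,107)
step 9: (48599, 2820)  from 4·(11357,659) + (3171,184)
fundamental: x₁=48599, y₁=2820  (since 2361862801 − 297·7952400 = 1)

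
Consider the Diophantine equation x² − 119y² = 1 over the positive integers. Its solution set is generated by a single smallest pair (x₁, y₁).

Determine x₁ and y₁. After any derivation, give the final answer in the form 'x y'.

120 11

[10; 1,9,1,20] for √119; ℓ=4 ⇒ convergent index 3
a_0=10:  p_0=10·1+0=10,  q_0=10·0+1=1
a_1=1:  p_1=1·10+1=11,  q_1=1·1+0=1
a_2=9:  p_2=9·11+10=109,  q_2=9·1+1=10
a_3=1:  p_3=1·109+11=120,  q_3=1·10+1=11
→ (120, 11).  Check: 120²=14400, 119·11²=14399, difference 1.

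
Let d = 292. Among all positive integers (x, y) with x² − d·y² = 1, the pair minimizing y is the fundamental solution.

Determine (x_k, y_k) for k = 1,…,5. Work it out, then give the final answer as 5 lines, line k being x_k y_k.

2281249 133500
10408194000001 609093483000
47487364308614281249 2778987798000400500
216661004683313632776000001 12679126270400622186966000
988515400545561595548925838281249 57848488250447518938990000667500

√292 → a₀=17, period (11,2,1,3,8,3,1,2,11,34); ℓ=10 even so k=9
a_0=17:  p_0=17·1+0=17,  q_0=17·0+1=1
…
a_2=2:  p_2=2·188+17=393,  q_2=2·11+1=23
…
a_4=3:  p_4=3·581+393=2136,  q_4=3·34+23=125
a_5=8:  p_5=8·2136+581=17669,  q_5=8·125+34=1034
a_6=3:  p_6=3·17669+2136=55143,  q_6=3·1034+125=3227
…
a_8=2:  p_8=2·72812+55143=200767,  q_8=2·4261+3227=11749
a_9=11:  p_9=11·200767+72812=2281249,  q_9=11·11749+4261=133500
(x₁, y₁) = (2281249, 133500);  2281249² − 292·133500² = 1 ✓
(x_2, y_2) = (2281249·2281249 + 292·133500·133500, 2281249·133500 + 133500·2281249) = (10408194000001, 609093483000)
(x_3, y_3) = (2281249·10408194000001 + 292·133500·609093483000, 2281249·609093483000 + 133500·10408194000001) = (47487364308614281249, 2778987798000400500)
(x_4, y_4) = (2281249·47487364308614281249 + 292·133500·2778987798000400500, 2281249·2778987798000400500 + 133500·47487364308614281249) = (216661004683313632776000001, 12679126270400622186966000)
(x_5, y_5) = (2281249·216661004683313632776000001 + 292·133500·12679126270400622186966000, 2281249·12679126270400622186966000 + 133500·216661004683313632776000001) = (988515400545561595548925838281249, 57848488250447518938990000667500)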